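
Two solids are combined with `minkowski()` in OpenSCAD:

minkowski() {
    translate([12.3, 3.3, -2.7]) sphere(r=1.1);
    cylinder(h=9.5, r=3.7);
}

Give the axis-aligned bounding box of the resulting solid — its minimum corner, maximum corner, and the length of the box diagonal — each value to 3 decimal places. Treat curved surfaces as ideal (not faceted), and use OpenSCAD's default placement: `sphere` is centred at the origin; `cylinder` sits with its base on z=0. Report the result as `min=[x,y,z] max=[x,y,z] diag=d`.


min=[7.500,-1.500,-3.800] max=[17.100,8.100,7.900] diag=17.922

A = translate([12.3, 3.3, -2.7]) sphere(r=1.1) → bbox [11.2,2.2,-3.8] .. [13.4,4.4,-1.6]
B = cylinder(h=9.5, r=3.7) → bbox [-3.7,-3.7,0] .. [3.7,3.7,9.5]
lo = A.lo+B.lo = [11.2-3.7, 2.2-3.7, -3.8+0] = [7.500,-1.500,-3.800]
hi = A.hi+B.hi = [13.4+3.7, 4.4+3.7, -1.6+9.5] = [17.100,8.100,7.900]
diag = √(9.6²+9.6²+11.7²) = √321.21 = 17.922


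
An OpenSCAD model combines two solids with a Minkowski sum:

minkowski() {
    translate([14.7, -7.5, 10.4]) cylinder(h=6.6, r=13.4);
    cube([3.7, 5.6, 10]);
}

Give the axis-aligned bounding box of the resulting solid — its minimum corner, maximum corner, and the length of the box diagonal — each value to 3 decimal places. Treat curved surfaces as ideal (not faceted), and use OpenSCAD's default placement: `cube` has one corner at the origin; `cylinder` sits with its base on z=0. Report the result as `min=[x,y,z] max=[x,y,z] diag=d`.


min=[1.300,-20.900,10.400] max=[31.800,11.500,27.000] diag=47.493

A = translate([14.7, -7.5, 10.4]) cylinder(h=6.6, r=13.4) → bbox [1.3,-20.9,10.4] .. [28.1,5.9,17]
B = cube([3.7, 5.6, 10]) → bbox [0,0,0] .. [3.7,5.6,10]
lo = A.lo+B.lo = [1.3+0, -20.9+0, 10.4+0] = [1.300,-20.900,10.400]
hi = A.hi+B.hi = [28.1+3.7, 5.9+5.6, 17+10] = [31.800,11.500,27.000]
diag = √(30.5²+32.4²+16.6²) = √2255.57 = 47.493


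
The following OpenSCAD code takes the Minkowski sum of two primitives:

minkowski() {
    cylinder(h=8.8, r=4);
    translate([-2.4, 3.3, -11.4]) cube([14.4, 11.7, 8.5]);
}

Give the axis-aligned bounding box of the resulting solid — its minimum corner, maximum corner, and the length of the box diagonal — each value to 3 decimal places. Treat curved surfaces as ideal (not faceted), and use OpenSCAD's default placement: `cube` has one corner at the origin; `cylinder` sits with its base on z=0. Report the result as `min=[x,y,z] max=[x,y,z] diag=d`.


min=[-6.400,-0.700,-11.400] max=[16.000,19.000,5.900] diag=34.484

A = translate([-2.4, 3.3, -11.4]) cube([14.4, 11.7, 8.5]) → bbox [-2.4,3.3,-11.4] .. [12,15,-2.9]
B = cylinder(h=8.8, r=4) → bbox [-4,-4,0] .. [4,4,8.8]
lo = A.lo+B.lo = [-2.4-4, 3.3-4, -11.4+0] = [-6.400,-0.700,-11.400]
hi = A.hi+B.hi = [12+4, 15+4, -2.9+8.8] = [16.000,19.000,5.900]
diag = √(22.4²+19.7²+17.3²) = √1189.14 = 34.484


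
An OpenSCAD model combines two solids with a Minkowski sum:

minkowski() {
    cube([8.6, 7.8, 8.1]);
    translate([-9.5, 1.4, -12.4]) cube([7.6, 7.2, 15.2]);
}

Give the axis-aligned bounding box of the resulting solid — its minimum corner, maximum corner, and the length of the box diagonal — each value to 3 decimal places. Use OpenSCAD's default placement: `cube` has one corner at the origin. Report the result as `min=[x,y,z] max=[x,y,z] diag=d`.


A = translate([-9.5, 1.4, -12.4]) cube([7.6, 7.2, 15.2]) → bbox [-9.5,1.4,-12.4] .. [-1.9,8.6,2.8]
B = cube([8.6, 7.8, 8.1]) → bbox [0,0,0] .. [8.6,7.8,8.1]
lo = A.lo+B.lo = [-9.5+0, 1.4+0, -12.4+0] = [-9.500,1.400,-12.400]
hi = A.hi+B.hi = [-1.9+8.6, 8.6+7.8, 2.8+8.1] = [6.700,16.400,10.900]
diag = √(16.2²+15²+23.3²) = √1030.33 = 32.099

min=[-9.500,1.400,-12.400] max=[6.700,16.400,10.900] diag=32.099


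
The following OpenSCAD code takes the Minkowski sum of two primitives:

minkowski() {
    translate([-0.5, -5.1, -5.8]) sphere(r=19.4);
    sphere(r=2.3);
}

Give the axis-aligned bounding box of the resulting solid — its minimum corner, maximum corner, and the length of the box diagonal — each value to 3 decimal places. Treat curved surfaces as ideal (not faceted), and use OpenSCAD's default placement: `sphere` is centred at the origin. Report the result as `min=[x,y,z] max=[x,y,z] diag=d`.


min=[-22.200,-26.800,-27.500] max=[21.200,16.600,15.900] diag=75.171

A = translate([-0.5, -5.1, -5.8]) sphere(r=19.4) → bbox [-19.9,-24.5,-25.2] .. [18.9,14.3,13.6]
B = sphere(r=2.3) → bbox [-2.3,-2.3,-2.3] .. [2.3,2.3,2.3]
lo = A.lo+B.lo = [-19.9-2.3, -24.5-2.3, -25.2-2.3] = [-22.200,-26.800,-27.500]
hi = A.hi+B.hi = [18.9+2.3, 14.3+2.3, 13.6+2.3] = [21.200,16.600,15.900]
diag = √(43.4²+43.4²+43.4²) = √5650.68 = 75.171


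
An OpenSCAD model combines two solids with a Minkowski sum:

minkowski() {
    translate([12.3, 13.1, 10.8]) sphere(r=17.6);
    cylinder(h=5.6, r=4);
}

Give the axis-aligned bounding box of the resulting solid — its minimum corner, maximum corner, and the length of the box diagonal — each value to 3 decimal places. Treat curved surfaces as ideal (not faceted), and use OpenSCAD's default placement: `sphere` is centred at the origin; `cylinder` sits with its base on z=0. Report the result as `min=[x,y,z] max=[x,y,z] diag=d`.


A = translate([12.3, 13.1, 10.8]) sphere(r=17.6) → bbox [-5.3,-4.5,-6.8] .. [29.9,30.7,28.4]
B = cylinder(h=5.6, r=4) → bbox [-4,-4,0] .. [4,4,5.6]
lo = A.lo+B.lo = [-5.3-4, -4.5-4, -6.8+0] = [-9.300,-8.500,-6.800]
hi = A.hi+B.hi = [29.9+4, 30.7+4, 28.4+5.6] = [33.900,34.700,34.000]
diag = √(43.2²+43.2²+40.8²) = √5397.12 = 73.465

min=[-9.300,-8.500,-6.800] max=[33.900,34.700,34.000] diag=73.465


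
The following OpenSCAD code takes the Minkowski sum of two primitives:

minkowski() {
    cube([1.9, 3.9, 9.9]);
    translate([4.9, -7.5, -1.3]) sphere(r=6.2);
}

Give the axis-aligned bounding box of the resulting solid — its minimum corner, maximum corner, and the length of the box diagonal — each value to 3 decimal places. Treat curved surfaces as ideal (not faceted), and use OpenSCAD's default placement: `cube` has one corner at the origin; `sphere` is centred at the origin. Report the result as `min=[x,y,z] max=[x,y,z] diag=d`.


min=[-1.300,-13.700,-7.500] max=[13.000,2.600,14.800] diag=31.104

A = translate([4.9, -7.5, -1.3]) sphere(r=6.2) → bbox [-1.3,-13.7,-7.5] .. [11.1,-1.3,4.9]
B = cube([1.9, 3.9, 9.9]) → bbox [0,0,0] .. [1.9,3.9,9.9]
lo = A.lo+B.lo = [-1.3+0, -13.7+0, -7.5+0] = [-1.300,-13.700,-7.500]
hi = A.hi+B.hi = [11.1+1.9, -1.3+3.9, 4.9+9.9] = [13.000,2.600,14.800]
diag = √(14.3²+16.3²+22.3²) = √967.47 = 31.104


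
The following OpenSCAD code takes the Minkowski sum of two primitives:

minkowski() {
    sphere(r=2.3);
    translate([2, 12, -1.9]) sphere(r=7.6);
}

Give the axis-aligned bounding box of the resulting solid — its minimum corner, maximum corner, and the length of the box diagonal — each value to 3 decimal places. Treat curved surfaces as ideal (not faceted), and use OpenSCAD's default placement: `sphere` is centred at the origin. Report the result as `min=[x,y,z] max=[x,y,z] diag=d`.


A = translate([2, 12, -1.9]) sphere(r=7.6) → bbox [-5.6,4.4,-9.5] .. [9.6,19.6,5.7]
B = sphere(r=2.3) → bbox [-2.3,-2.3,-2.3] .. [2.3,2.3,2.3]
lo = A.lo+B.lo = [-5.6-2.3, 4.4-2.3, -9.5-2.3] = [-7.900,2.100,-11.800]
hi = A.hi+B.hi = [9.6+2.3, 19.6+2.3, 5.7+2.3] = [11.900,21.900,8.000]
diag = √(19.8²+19.8²+19.8²) = √1176.12 = 34.295

min=[-7.900,2.100,-11.800] max=[11.900,21.900,8.000] diag=34.295


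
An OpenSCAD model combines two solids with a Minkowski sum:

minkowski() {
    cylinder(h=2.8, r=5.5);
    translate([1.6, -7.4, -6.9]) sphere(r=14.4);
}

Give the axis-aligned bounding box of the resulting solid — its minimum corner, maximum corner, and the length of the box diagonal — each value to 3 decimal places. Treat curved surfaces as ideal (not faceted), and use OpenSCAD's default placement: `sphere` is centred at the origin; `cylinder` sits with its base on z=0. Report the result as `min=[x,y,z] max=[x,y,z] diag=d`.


A = translate([1.6, -7.4, -6.9]) sphere(r=14.4) → bbox [-12.8,-21.8,-21.3] .. [16,7,7.5]
B = cylinder(h=2.8, r=5.5) → bbox [-5.5,-5.5,0] .. [5.5,5.5,2.8]
lo = A.lo+B.lo = [-12.8-5.5, -21.8-5.5, -21.3+0] = [-18.300,-27.300,-21.300]
hi = A.hi+B.hi = [16+5.5, 7+5.5, 7.5+2.8] = [21.500,12.500,10.300]
diag = √(39.8²+39.8²+31.6²) = √4166.64 = 64.550

min=[-18.300,-27.300,-21.300] max=[21.500,12.500,10.300] diag=64.550


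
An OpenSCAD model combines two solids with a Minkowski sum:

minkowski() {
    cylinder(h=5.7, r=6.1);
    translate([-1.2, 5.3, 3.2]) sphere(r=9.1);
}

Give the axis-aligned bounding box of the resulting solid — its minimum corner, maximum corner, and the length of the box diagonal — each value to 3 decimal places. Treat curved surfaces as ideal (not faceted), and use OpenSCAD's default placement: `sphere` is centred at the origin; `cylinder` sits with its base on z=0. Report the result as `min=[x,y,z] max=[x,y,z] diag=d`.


min=[-16.400,-9.900,-5.900] max=[14.000,20.500,18.000] diag=49.189

A = translate([-1.2, 5.3, 3.2]) sphere(r=9.1) → bbox [-10.3,-3.8,-5.9] .. [7.9,14.4,12.3]
B = cylinder(h=5.7, r=6.1) → bbox [-6.1,-6.1,0] .. [6.1,6.1,5.7]
lo = A.lo+B.lo = [-10.3-6.1, -3.8-6.1, -5.9+0] = [-16.400,-9.900,-5.900]
hi = A.hi+B.hi = [7.9+6.1, 14.4+6.1, 12.3+5.7] = [14.000,20.500,18.000]
diag = √(30.4²+30.4²+23.9²) = √2419.53 = 49.189


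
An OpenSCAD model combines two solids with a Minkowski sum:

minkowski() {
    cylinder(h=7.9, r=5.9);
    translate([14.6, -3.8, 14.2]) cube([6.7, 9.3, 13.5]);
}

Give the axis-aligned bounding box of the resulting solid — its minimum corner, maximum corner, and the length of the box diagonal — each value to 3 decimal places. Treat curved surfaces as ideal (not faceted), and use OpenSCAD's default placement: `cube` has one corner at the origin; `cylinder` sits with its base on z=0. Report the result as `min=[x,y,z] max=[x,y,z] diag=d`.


A = translate([14.6, -3.8, 14.2]) cube([6.7, 9.3, 13.5]) → bbox [14.6,-3.8,14.2] .. [21.3,5.5,27.7]
B = cylinder(h=7.9, r=5.9) → bbox [-5.9,-5.9,0] .. [5.9,5.9,7.9]
lo = A.lo+B.lo = [14.6-5.9, -3.8-5.9, 14.2+0] = [8.700,-9.700,14.200]
hi = A.hi+B.hi = [21.3+5.9, 5.5+5.9, 27.7+7.9] = [27.200,11.400,35.600]
diag = √(18.5²+21.1²+21.4²) = √1245.42 = 35.291

min=[8.700,-9.700,14.200] max=[27.200,11.400,35.600] diag=35.291


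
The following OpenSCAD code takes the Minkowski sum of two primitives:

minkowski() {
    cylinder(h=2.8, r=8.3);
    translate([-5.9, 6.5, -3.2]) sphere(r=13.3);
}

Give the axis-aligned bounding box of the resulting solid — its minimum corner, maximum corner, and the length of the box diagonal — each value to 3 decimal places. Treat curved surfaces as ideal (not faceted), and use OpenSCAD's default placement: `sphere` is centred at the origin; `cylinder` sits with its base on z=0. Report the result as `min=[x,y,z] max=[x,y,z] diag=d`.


min=[-27.500,-15.100,-16.500] max=[15.700,28.100,12.900] diag=67.800

A = translate([-5.9, 6.5, -3.2]) sphere(r=13.3) → bbox [-19.2,-6.8,-16.5] .. [7.4,19.8,10.1]
B = cylinder(h=2.8, r=8.3) → bbox [-8.3,-8.3,0] .. [8.3,8.3,2.8]
lo = A.lo+B.lo = [-19.2-8.3, -6.8-8.3, -16.5+0] = [-27.500,-15.100,-16.500]
hi = A.hi+B.hi = [7.4+8.3, 19.8+8.3, 10.1+2.8] = [15.700,28.100,12.900]
diag = √(43.2²+43.2²+29.4²) = √4596.84 = 67.800


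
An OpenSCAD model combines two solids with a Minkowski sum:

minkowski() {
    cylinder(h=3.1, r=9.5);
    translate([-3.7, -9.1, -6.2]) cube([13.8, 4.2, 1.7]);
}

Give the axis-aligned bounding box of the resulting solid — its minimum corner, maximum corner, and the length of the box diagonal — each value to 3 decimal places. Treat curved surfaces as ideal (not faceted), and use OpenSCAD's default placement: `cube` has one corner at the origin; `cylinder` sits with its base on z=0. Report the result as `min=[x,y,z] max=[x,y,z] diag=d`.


min=[-13.200,-18.600,-6.200] max=[19.600,4.600,-1.400] diag=40.461

A = translate([-3.7, -9.1, -6.2]) cube([13.8, 4.2, 1.7]) → bbox [-3.7,-9.1,-6.2] .. [10.1,-4.9,-4.5]
B = cylinder(h=3.1, r=9.5) → bbox [-9.5,-9.5,0] .. [9.5,9.5,3.1]
lo = A.lo+B.lo = [-3.7-9.5, -9.1-9.5, -6.2+0] = [-13.200,-18.600,-6.200]
hi = A.hi+B.hi = [10.1+9.5, -4.9+9.5, -4.5+3.1] = [19.600,4.600,-1.400]
diag = √(32.8²+23.2²+4.8²) = √1637.12 = 40.461


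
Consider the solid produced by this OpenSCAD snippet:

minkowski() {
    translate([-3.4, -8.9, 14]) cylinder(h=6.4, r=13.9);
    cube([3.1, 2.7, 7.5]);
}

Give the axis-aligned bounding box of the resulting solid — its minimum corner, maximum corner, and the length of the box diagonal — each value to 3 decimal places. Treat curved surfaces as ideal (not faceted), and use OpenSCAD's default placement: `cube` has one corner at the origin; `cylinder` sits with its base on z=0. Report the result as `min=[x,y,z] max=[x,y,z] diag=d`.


min=[-17.300,-22.800,14.000] max=[13.600,7.700,27.900] diag=45.588

A = translate([-3.4, -8.9, 14]) cylinder(h=6.4, r=13.9) → bbox [-17.3,-22.8,14] .. [10.5,5,20.4]
B = cube([3.1, 2.7, 7.5]) → bbox [0,0,0] .. [3.1,2.7,7.5]
lo = A.lo+B.lo = [-17.3+0, -22.8+0, 14+0] = [-17.300,-22.800,14.000]
hi = A.hi+B.hi = [10.5+3.1, 5+2.7, 20.4+7.5] = [13.600,7.700,27.900]
diag = √(30.9²+30.5²+13.9²) = √2078.27 = 45.588


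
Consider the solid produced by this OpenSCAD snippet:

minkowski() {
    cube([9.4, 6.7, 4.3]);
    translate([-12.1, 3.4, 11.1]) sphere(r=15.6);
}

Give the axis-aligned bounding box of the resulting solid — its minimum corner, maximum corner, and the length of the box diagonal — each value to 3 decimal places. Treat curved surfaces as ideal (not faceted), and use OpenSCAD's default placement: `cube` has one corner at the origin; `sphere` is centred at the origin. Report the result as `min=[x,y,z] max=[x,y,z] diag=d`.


A = translate([-12.1, 3.4, 11.1]) sphere(r=15.6) → bbox [-27.7,-12.2,-4.5] .. [3.5,19,26.7]
B = cube([9.4, 6.7, 4.3]) → bbox [0,0,0] .. [9.4,6.7,4.3]
lo = A.lo+B.lo = [-27.7+0, -12.2+0, -4.5+0] = [-27.700,-12.200,-4.500]
hi = A.hi+B.hi = [3.5+9.4, 19+6.7, 26.7+4.3] = [12.900,25.700,31.000]
diag = √(40.6²+37.9²+35.5²) = √4345.02 = 65.917

min=[-27.700,-12.200,-4.500] max=[12.900,25.700,31.000] diag=65.917


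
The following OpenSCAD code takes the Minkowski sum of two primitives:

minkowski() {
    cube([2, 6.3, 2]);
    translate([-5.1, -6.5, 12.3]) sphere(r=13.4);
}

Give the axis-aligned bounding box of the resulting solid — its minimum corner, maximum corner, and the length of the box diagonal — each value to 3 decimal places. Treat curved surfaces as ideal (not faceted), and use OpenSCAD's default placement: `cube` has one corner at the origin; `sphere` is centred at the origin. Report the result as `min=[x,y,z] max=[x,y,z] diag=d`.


min=[-18.500,-19.900,-1.100] max=[10.300,13.200,27.700] diag=52.483

A = translate([-5.1, -6.5, 12.3]) sphere(r=13.4) → bbox [-18.5,-19.9,-1.1] .. [8.3,6.9,25.7]
B = cube([2, 6.3, 2]) → bbox [0,0,0] .. [2,6.3,2]
lo = A.lo+B.lo = [-18.5+0, -19.9+0, -1.1+0] = [-18.500,-19.900,-1.100]
hi = A.hi+B.hi = [8.3+2, 6.9+6.3, 25.7+2] = [10.300,13.200,27.700]
diag = √(28.8²+33.1²+28.8²) = √2754.49 = 52.483


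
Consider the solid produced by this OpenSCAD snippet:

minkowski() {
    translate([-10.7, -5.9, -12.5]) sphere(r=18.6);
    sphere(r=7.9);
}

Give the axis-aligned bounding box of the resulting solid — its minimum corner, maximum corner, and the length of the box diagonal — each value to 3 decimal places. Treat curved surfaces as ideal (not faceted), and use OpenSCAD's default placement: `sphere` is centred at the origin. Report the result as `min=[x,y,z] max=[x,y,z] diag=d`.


A = translate([-10.7, -5.9, -12.5]) sphere(r=18.6) → bbox [-29.3,-24.5,-31.1] .. [7.9,12.7,6.1]
B = sphere(r=7.9) → bbox [-7.9,-7.9,-7.9] .. [7.9,7.9,7.9]
lo = A.lo+B.lo = [-29.3-7.9, -24.5-7.9, -31.1-7.9] = [-37.200,-32.400,-39.000]
hi = A.hi+B.hi = [7.9+7.9, 12.7+7.9, 6.1+7.9] = [15.800,20.600,14.000]
diag = √(53²+53²+53²) = √8427 = 91.799

min=[-37.200,-32.400,-39.000] max=[15.800,20.600,14.000] diag=91.799


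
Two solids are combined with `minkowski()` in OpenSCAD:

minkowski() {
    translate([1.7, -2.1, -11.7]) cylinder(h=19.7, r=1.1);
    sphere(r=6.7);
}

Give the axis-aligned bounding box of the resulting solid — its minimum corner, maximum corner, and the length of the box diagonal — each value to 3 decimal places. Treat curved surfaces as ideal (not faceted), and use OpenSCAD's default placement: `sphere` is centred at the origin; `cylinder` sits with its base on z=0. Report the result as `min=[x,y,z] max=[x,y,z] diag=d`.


A = translate([1.7, -2.1, -11.7]) cylinder(h=19.7, r=1.1) → bbox [0.6,-3.2,-11.7] .. [2.8,-1,8]
B = sphere(r=6.7) → bbox [-6.7,-6.7,-6.7] .. [6.7,6.7,6.7]
lo = A.lo+B.lo = [0.6-6.7, -3.2-6.7, -11.7-6.7] = [-6.100,-9.900,-18.400]
hi = A.hi+B.hi = [2.8+6.7, -1+6.7, 8+6.7] = [9.500,5.700,14.700]
diag = √(15.6²+15.6²+33.1²) = √1582.33 = 39.779

min=[-6.100,-9.900,-18.400] max=[9.500,5.700,14.700] diag=39.779


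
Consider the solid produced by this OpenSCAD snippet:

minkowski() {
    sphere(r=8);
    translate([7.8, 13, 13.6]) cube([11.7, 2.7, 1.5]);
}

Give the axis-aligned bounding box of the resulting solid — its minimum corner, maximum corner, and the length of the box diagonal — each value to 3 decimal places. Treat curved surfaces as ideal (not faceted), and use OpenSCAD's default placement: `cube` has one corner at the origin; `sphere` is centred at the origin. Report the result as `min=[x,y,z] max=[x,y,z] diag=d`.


min=[-0.200,5.000,5.600] max=[27.500,23.700,23.100] diag=37.726

A = translate([7.8, 13, 13.6]) cube([11.7, 2.7, 1.5]) → bbox [7.8,13,13.6] .. [19.5,15.7,15.1]
B = sphere(r=8) → bbox [-8,-8,-8] .. [8,8,8]
lo = A.lo+B.lo = [7.8-8, 13-8, 13.6-8] = [-0.200,5.000,5.600]
hi = A.hi+B.hi = [19.5+8, 15.7+8, 15.1+8] = [27.500,23.700,23.100]
diag = √(27.7²+18.7²+17.5²) = √1423.23 = 37.726


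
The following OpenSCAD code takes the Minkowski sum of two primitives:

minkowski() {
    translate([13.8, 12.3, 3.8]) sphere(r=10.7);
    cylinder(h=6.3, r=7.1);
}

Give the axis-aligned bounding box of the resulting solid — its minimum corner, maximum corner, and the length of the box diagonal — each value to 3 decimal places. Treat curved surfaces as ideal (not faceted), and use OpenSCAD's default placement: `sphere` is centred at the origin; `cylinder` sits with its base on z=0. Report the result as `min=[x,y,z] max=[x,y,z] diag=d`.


min=[-4.000,-5.500,-6.900] max=[31.600,30.100,20.800] diag=57.463

A = translate([13.8, 12.3, 3.8]) sphere(r=10.7) → bbox [3.1,1.6,-6.9] .. [24.5,23,14.5]
B = cylinder(h=6.3, r=7.1) → bbox [-7.1,-7.1,0] .. [7.1,7.1,6.3]
lo = A.lo+B.lo = [3.1-7.1, 1.6-7.1, -6.9+0] = [-4.000,-5.500,-6.900]
hi = A.hi+B.hi = [24.5+7.1, 23+7.1, 14.5+6.3] = [31.600,30.100,20.800]
diag = √(35.6²+35.6²+27.7²) = √3302.01 = 57.463


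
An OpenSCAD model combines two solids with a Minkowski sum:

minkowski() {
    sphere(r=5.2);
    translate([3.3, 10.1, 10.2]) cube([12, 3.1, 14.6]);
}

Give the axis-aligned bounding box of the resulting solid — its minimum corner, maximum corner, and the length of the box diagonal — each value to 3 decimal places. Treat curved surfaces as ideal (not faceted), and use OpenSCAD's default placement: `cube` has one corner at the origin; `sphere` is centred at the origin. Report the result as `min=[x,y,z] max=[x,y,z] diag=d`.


min=[-1.900,4.900,5.000] max=[20.500,18.400,30.000] diag=36.180

A = translate([3.3, 10.1, 10.2]) cube([12, 3.1, 14.6]) → bbox [3.3,10.1,10.2] .. [15.3,13.2,24.8]
B = sphere(r=5.2) → bbox [-5.2,-5.2,-5.2] .. [5.2,5.2,5.2]
lo = A.lo+B.lo = [3.3-5.2, 10.1-5.2, 10.2-5.2] = [-1.900,4.900,5.000]
hi = A.hi+B.hi = [15.3+5.2, 13.2+5.2, 24.8+5.2] = [20.500,18.400,30.000]
diag = √(22.4²+13.5²+25²) = √1309.01 = 36.180


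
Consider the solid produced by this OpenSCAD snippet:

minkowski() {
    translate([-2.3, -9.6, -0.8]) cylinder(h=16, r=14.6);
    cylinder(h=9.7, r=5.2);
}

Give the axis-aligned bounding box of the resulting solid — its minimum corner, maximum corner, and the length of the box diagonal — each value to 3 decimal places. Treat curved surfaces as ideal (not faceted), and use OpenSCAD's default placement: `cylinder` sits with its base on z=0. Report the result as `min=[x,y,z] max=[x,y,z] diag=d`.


min=[-22.100,-29.400,-0.800] max=[17.500,10.200,24.900] diag=61.618

A = translate([-2.3, -9.6, -0.8]) cylinder(h=16, r=14.6) → bbox [-16.9,-24.2,-0.8] .. [12.3,5,15.2]
B = cylinder(h=9.7, r=5.2) → bbox [-5.2,-5.2,0] .. [5.2,5.2,9.7]
lo = A.lo+B.lo = [-16.9-5.2, -24.2-5.2, -0.8+0] = [-22.100,-29.400,-0.800]
hi = A.hi+B.hi = [12.3+5.2, 5+5.2, 15.2+9.7] = [17.500,10.200,24.900]
diag = √(39.6²+39.6²+25.7²) = √3796.81 = 61.618


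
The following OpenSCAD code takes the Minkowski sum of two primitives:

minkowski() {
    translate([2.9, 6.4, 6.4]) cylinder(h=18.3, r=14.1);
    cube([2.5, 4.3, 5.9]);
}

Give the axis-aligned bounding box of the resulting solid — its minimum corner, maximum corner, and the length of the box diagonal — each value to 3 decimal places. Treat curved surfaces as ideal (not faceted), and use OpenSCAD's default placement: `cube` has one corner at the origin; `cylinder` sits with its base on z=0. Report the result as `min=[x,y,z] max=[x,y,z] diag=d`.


A = translate([2.9, 6.4, 6.4]) cylinder(h=18.3, r=14.1) → bbox [-11.2,-7.7,6.4] .. [17,20.5,24.7]
B = cube([2.5, 4.3, 5.9]) → bbox [0,0,0] .. [2.5,4.3,5.9]
lo = A.lo+B.lo = [-11.2+0, -7.7+0, 6.4+0] = [-11.200,-7.700,6.400]
hi = A.hi+B.hi = [17+2.5, 20.5+4.3, 24.7+5.9] = [19.500,24.800,30.600]
diag = √(30.7²+32.5²+24.2²) = √2584.38 = 50.837

min=[-11.200,-7.700,6.400] max=[19.500,24.800,30.600] diag=50.837


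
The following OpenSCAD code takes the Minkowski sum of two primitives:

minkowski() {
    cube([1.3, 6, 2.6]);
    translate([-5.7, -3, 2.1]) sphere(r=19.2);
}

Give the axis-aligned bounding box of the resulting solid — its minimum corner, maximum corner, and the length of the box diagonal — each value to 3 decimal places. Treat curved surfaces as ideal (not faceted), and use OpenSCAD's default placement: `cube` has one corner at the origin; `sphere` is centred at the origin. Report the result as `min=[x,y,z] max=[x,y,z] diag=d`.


min=[-24.900,-22.200,-17.100] max=[14.800,22.200,23.900] diag=72.308

A = translate([-5.7, -3, 2.1]) sphere(r=19.2) → bbox [-24.9,-22.2,-17.1] .. [13.5,16.2,21.3]
B = cube([1.3, 6, 2.6]) → bbox [0,0,0] .. [1.3,6,2.6]
lo = A.lo+B.lo = [-24.9+0, -22.2+0, -17.1+0] = [-24.900,-22.200,-17.100]
hi = A.hi+B.hi = [13.5+1.3, 16.2+6, 21.3+2.6] = [14.800,22.200,23.900]
diag = √(39.7²+44.4²+41²) = √5228.45 = 72.308


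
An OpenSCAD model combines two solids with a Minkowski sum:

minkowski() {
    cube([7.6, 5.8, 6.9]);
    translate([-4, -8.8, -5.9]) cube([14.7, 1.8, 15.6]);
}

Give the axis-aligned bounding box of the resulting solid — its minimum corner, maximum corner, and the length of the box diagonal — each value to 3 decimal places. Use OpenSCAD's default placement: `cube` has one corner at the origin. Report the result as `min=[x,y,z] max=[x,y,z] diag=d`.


A = translate([-4, -8.8, -5.9]) cube([14.7, 1.8, 15.6]) → bbox [-4,-8.8,-5.9] .. [10.7,-7,9.7]
B = cube([7.6, 5.8, 6.9]) → bbox [0,0,0] .. [7.6,5.8,6.9]
lo = A.lo+B.lo = [-4+0, -8.8+0, -5.9+0] = [-4.000,-8.800,-5.900]
hi = A.hi+B.hi = [10.7+7.6, -7+5.8, 9.7+6.9] = [18.300,-1.200,16.600]
diag = √(22.3²+7.6²+22.5²) = √1061.3 = 32.578

min=[-4.000,-8.800,-5.900] max=[18.300,-1.200,16.600] diag=32.578


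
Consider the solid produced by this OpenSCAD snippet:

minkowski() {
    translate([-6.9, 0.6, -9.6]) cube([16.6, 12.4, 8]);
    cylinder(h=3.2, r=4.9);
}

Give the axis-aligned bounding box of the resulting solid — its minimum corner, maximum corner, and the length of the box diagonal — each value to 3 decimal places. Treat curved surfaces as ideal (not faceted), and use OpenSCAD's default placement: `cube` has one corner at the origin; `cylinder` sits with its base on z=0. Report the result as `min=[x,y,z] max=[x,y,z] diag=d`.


A = translate([-6.9, 0.6, -9.6]) cube([16.6, 12.4, 8]) → bbox [-6.9,0.6,-9.6] .. [9.7,13,-1.6]
B = cylinder(h=3.2, r=4.9) → bbox [-4.9,-4.9,0] .. [4.9,4.9,3.2]
lo = A.lo+B.lo = [-6.9-4.9, 0.6-4.9, -9.6+0] = [-11.800,-4.300,-9.600]
hi = A.hi+B.hi = [9.7+4.9, 13+4.9, -1.6+3.2] = [14.600,17.900,1.600]
diag = √(26.4²+22.2²+11.2²) = √1315.24 = 36.266

min=[-11.800,-4.300,-9.600] max=[14.600,17.900,1.600] diag=36.266


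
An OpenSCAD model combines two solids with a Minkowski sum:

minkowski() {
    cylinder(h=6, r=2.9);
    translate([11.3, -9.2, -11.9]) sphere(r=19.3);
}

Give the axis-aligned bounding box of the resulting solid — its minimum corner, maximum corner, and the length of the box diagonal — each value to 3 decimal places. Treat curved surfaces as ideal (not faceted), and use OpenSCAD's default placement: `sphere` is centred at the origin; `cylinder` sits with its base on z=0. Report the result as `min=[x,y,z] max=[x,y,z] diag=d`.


A = translate([11.3, -9.2, -11.9]) sphere(r=19.3) → bbox [-8,-28.5,-31.2] .. [30.6,10.1,7.4]
B = cylinder(h=6, r=2.9) → bbox [-2.9,-2.9,0] .. [2.9,2.9,6]
lo = A.lo+B.lo = [-8-2.9, -28.5-2.9, -31.2+0] = [-10.900,-31.400,-31.200]
hi = A.hi+B.hi = [30.6+2.9, 10.1+2.9, 7.4+6] = [33.500,13.000,13.400]
diag = √(44.4²+44.4²+44.6²) = √5931.88 = 77.019

min=[-10.900,-31.400,-31.200] max=[33.500,13.000,13.400] diag=77.019


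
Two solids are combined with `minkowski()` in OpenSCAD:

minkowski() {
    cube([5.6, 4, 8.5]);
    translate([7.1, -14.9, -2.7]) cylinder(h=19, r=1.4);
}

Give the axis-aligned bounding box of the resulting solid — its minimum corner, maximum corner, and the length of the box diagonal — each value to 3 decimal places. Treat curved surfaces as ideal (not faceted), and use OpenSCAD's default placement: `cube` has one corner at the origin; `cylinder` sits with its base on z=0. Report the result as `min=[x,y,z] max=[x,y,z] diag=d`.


A = translate([7.1, -14.9, -2.7]) cylinder(h=19, r=1.4) → bbox [5.7,-16.3,-2.7] .. [8.5,-13.5,16.3]
B = cube([5.6, 4, 8.5]) → bbox [0,0,0] .. [5.6,4,8.5]
lo = A.lo+B.lo = [5.7+0, -16.3+0, -2.7+0] = [5.700,-16.300,-2.700]
hi = A.hi+B.hi = [8.5+5.6, -13.5+4, 16.3+8.5] = [14.100,-9.500,24.800]
diag = √(8.4²+6.8²+27.5²) = √873.05 = 29.547

min=[5.700,-16.300,-2.700] max=[14.100,-9.500,24.800] diag=29.547


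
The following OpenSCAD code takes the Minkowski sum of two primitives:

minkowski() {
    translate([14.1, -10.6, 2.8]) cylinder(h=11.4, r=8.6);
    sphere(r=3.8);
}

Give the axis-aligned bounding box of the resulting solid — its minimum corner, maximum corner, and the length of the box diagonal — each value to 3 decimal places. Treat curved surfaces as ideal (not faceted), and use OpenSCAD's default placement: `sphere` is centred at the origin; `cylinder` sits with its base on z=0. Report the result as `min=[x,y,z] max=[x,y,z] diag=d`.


A = translate([14.1, -10.6, 2.8]) cylinder(h=11.4, r=8.6) → bbox [5.5,-19.2,2.8] .. [22.7,-2,14.2]
B = sphere(r=3.8) → bbox [-3.8,-3.8,-3.8] .. [3.8,3.8,3.8]
lo = A.lo+B.lo = [5.5-3.8, -19.2-3.8, 2.8-3.8] = [1.700,-23.000,-1.000]
hi = A.hi+B.hi = [22.7+3.8, -2+3.8, 14.2+3.8] = [26.500,1.800,18.000]
diag = √(24.8²+24.8²+19²) = √1591.08 = 39.888

min=[1.700,-23.000,-1.000] max=[26.500,1.800,18.000] diag=39.888


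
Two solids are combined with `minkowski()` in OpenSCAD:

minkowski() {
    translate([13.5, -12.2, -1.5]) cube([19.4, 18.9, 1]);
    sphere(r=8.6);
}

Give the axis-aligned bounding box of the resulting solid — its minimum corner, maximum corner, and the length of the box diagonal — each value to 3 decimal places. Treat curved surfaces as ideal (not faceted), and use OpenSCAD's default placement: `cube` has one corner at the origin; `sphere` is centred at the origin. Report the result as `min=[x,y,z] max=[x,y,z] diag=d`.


min=[4.900,-20.800,-10.100] max=[41.500,15.300,8.100] diag=54.534

A = translate([13.5, -12.2, -1.5]) cube([19.4, 18.9, 1]) → bbox [13.5,-12.2,-1.5] .. [32.9,6.7,-0.5]
B = sphere(r=8.6) → bbox [-8.6,-8.6,-8.6] .. [8.6,8.6,8.6]
lo = A.lo+B.lo = [13.5-8.6, -12.2-8.6, -1.5-8.6] = [4.900,-20.800,-10.100]
hi = A.hi+B.hi = [32.9+8.6, 6.7+8.6, -0.5+8.6] = [41.500,15.300,8.100]
diag = √(36.6²+36.1²+18.2²) = √2974.01 = 54.534


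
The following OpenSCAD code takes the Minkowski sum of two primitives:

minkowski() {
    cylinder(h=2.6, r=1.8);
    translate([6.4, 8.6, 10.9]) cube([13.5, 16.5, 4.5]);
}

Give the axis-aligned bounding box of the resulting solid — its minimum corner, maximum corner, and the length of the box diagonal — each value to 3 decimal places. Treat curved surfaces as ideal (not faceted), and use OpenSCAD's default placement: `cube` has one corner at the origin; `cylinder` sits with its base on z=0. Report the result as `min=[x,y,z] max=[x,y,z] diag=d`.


A = translate([6.4, 8.6, 10.9]) cube([13.5, 16.5, 4.5]) → bbox [6.4,8.6,10.9] .. [19.9,25.1,15.4]
B = cylinder(h=2.6, r=1.8) → bbox [-1.8,-1.8,0] .. [1.8,1.8,2.6]
lo = A.lo+B.lo = [6.4-1.8, 8.6-1.8, 10.9+0] = [4.600,6.800,10.900]
hi = A.hi+B.hi = [19.9+1.8, 25.1+1.8, 15.4+2.6] = [21.700,26.900,18.000]
diag = √(17.1²+20.1²+7.1²) = √746.83 = 27.328

min=[4.600,6.800,10.900] max=[21.700,26.900,18.000] diag=27.328


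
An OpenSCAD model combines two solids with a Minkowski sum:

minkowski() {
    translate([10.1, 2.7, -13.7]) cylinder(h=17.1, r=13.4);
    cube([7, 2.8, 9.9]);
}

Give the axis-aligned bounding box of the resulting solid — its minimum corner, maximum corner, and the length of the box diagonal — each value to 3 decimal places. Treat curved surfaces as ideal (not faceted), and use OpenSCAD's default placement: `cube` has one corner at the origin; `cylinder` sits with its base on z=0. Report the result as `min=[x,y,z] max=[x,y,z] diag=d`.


A = translate([10.1, 2.7, -13.7]) cylinder(h=17.1, r=13.4) → bbox [-3.3,-10.7,-13.7] .. [23.5,16.1,3.4]
B = cube([7, 2.8, 9.9]) → bbox [0,0,0] .. [7,2.8,9.9]
lo = A.lo+B.lo = [-3.3+0, -10.7+0, -13.7+0] = [-3.300,-10.700,-13.700]
hi = A.hi+B.hi = [23.5+7, 16.1+2.8, 3.4+9.9] = [30.500,18.900,13.300]
diag = √(33.8²+29.6²+27²) = √2747.6 = 52.418

min=[-3.300,-10.700,-13.700] max=[30.500,18.900,13.300] diag=52.418


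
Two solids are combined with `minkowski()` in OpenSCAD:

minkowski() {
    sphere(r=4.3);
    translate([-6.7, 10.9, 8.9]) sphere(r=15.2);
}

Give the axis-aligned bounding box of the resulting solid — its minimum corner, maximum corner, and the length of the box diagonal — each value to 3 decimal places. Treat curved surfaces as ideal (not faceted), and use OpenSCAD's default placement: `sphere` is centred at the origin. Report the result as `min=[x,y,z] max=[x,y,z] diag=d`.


A = translate([-6.7, 10.9, 8.9]) sphere(r=15.2) → bbox [-21.9,-4.3,-6.3] .. [8.5,26.1,24.1]
B = sphere(r=4.3) → bbox [-4.3,-4.3,-4.3] .. [4.3,4.3,4.3]
lo = A.lo+B.lo = [-21.9-4.3, -4.3-4.3, -6.3-4.3] = [-26.200,-8.600,-10.600]
hi = A.hi+B.hi = [8.5+4.3, 26.1+4.3, 24.1+4.3] = [12.800,30.400,28.400]
diag = √(39²+39²+39²) = √4563 = 67.550

min=[-26.200,-8.600,-10.600] max=[12.800,30.400,28.400] diag=67.550


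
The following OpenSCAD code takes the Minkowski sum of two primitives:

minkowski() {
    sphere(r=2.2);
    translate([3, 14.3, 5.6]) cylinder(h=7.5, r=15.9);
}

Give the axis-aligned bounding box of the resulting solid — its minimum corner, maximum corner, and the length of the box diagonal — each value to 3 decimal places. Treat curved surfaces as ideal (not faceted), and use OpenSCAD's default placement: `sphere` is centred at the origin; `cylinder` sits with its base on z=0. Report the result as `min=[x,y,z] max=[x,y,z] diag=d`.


A = translate([3, 14.3, 5.6]) cylinder(h=7.5, r=15.9) → bbox [-12.9,-1.6,5.6] .. [18.9,30.2,13.1]
B = sphere(r=2.2) → bbox [-2.2,-2.2,-2.2] .. [2.2,2.2,2.2]
lo = A.lo+B.lo = [-12.9-2.2, -1.6-2.2, 5.6-2.2] = [-15.100,-3.800,3.400]
hi = A.hi+B.hi = [18.9+2.2, 30.2+2.2, 13.1+2.2] = [21.100,32.400,15.300]
diag = √(36.2²+36.2²+11.9²) = √2762.49 = 52.559

min=[-15.100,-3.800,3.400] max=[21.100,32.400,15.300] diag=52.559


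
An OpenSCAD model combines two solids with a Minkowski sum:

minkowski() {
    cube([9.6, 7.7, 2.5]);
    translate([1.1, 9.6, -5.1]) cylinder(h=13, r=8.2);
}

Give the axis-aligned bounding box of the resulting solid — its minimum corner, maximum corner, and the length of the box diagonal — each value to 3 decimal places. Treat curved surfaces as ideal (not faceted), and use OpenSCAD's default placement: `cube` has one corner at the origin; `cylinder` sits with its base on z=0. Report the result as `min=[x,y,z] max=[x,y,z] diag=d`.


A = translate([1.1, 9.6, -5.1]) cylinder(h=13, r=8.2) → bbox [-7.1,1.4,-5.1] .. [9.3,17.8,7.9]
B = cube([9.6, 7.7, 2.5]) → bbox [0,0,0] .. [9.6,7.7,2.5]
lo = A.lo+B.lo = [-7.1+0, 1.4+0, -5.1+0] = [-7.100,1.400,-5.100]
hi = A.hi+B.hi = [9.3+9.6, 17.8+7.7, 7.9+2.5] = [18.900,25.500,10.400]
diag = √(26²+24.1²+15.5²) = √1497.06 = 38.692

min=[-7.100,1.400,-5.100] max=[18.900,25.500,10.400] diag=38.692


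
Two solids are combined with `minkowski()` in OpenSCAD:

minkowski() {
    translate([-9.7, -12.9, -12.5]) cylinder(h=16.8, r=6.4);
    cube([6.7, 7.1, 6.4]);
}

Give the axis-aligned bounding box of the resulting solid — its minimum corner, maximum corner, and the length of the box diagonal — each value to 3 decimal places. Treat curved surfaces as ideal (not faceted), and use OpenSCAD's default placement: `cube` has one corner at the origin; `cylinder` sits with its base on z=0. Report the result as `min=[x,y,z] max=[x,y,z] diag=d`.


min=[-16.100,-19.300,-12.500] max=[3.400,0.600,10.700] diag=36.256

A = translate([-9.7, -12.9, -12.5]) cylinder(h=16.8, r=6.4) → bbox [-16.1,-19.3,-12.5] .. [-3.3,-6.5,4.3]
B = cube([6.7, 7.1, 6.4]) → bbox [0,0,0] .. [6.7,7.1,6.4]
lo = A.lo+B.lo = [-16.1+0, -19.3+0, -12.5+0] = [-16.100,-19.300,-12.500]
hi = A.hi+B.hi = [-3.3+6.7, -6.5+7.1, 4.3+6.4] = [3.400,0.600,10.700]
diag = √(19.5²+19.9²+23.2²) = √1314.5 = 36.256


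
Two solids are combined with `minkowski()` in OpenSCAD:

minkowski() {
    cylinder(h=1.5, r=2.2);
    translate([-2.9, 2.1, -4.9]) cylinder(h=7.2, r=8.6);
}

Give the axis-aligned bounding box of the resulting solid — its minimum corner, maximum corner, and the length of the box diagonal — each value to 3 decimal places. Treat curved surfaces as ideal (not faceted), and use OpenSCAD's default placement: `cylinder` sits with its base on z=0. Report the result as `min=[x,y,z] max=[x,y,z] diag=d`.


min=[-13.700,-8.700,-4.900] max=[7.900,12.900,3.800] diag=31.762

A = translate([-2.9, 2.1, -4.9]) cylinder(h=7.2, r=8.6) → bbox [-11.5,-6.5,-4.9] .. [5.7,10.7,2.3]
B = cylinder(h=1.5, r=2.2) → bbox [-2.2,-2.2,0] .. [2.2,2.2,1.5]
lo = A.lo+B.lo = [-11.5-2.2, -6.5-2.2, -4.9+0] = [-13.700,-8.700,-4.900]
hi = A.hi+B.hi = [5.7+2.2, 10.7+2.2, 2.3+1.5] = [7.900,12.900,3.800]
diag = √(21.6²+21.6²+8.7²) = √1008.81 = 31.762


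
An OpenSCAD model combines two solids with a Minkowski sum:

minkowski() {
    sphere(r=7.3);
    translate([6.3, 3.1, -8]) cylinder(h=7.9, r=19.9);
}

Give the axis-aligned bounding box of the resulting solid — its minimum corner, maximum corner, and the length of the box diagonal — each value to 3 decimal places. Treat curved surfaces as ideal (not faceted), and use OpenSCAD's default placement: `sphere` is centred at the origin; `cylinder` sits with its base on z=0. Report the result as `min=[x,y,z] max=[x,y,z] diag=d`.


min=[-20.900,-24.100,-15.300] max=[33.500,30.300,7.200] diag=80.156

A = translate([6.3, 3.1, -8]) cylinder(h=7.9, r=19.9) → bbox [-13.6,-16.8,-8] .. [26.2,23,-0.1]
B = sphere(r=7.3) → bbox [-7.3,-7.3,-7.3] .. [7.3,7.3,7.3]
lo = A.lo+B.lo = [-13.6-7.3, -16.8-7.3, -8-7.3] = [-20.900,-24.100,-15.300]
hi = A.hi+B.hi = [26.2+7.3, 23+7.3, -0.1+7.3] = [33.500,30.300,7.200]
diag = √(54.4²+54.4²+22.5²) = √6424.97 = 80.156


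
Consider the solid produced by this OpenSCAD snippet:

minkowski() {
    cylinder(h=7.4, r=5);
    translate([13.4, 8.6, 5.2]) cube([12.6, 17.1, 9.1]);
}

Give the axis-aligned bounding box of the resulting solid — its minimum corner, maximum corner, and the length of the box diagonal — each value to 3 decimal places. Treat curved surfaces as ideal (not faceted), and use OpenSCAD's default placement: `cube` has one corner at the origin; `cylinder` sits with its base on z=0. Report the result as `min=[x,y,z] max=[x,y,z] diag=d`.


A = translate([13.4, 8.6, 5.2]) cube([12.6, 17.1, 9.1]) → bbox [13.4,8.6,5.2] .. [26,25.7,14.3]
B = cylinder(h=7.4, r=5) → bbox [-5,-5,0] .. [5,5,7.4]
lo = A.lo+B.lo = [13.4-5, 8.6-5, 5.2+0] = [8.400,3.600,5.200]
hi = A.hi+B.hi = [26+5, 25.7+5, 14.3+7.4] = [31.000,30.700,21.700]
diag = √(22.6²+27.1²+16.5²) = √1517.42 = 38.954

min=[8.400,3.600,5.200] max=[31.000,30.700,21.700] diag=38.954


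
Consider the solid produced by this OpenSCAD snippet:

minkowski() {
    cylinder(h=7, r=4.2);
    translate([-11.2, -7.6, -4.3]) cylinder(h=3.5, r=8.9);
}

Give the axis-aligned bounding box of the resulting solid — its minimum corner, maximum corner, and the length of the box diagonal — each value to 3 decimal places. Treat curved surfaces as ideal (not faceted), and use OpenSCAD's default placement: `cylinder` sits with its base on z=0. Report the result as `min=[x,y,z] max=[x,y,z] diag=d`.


min=[-24.300,-20.700,-4.300] max=[1.900,5.500,6.200] diag=38.511

A = translate([-11.2, -7.6, -4.3]) cylinder(h=3.5, r=8.9) → bbox [-20.1,-16.5,-4.3] .. [-2.3,1.3,-0.8]
B = cylinder(h=7, r=4.2) → bbox [-4.2,-4.2,0] .. [4.2,4.2,7]
lo = A.lo+B.lo = [-20.1-4.2, -16.5-4.2, -4.3+0] = [-24.300,-20.700,-4.300]
hi = A.hi+B.hi = [-2.3+4.2, 1.3+4.2, -0.8+7] = [1.900,5.500,6.200]
diag = √(26.2²+26.2²+10.5²) = √1483.13 = 38.511


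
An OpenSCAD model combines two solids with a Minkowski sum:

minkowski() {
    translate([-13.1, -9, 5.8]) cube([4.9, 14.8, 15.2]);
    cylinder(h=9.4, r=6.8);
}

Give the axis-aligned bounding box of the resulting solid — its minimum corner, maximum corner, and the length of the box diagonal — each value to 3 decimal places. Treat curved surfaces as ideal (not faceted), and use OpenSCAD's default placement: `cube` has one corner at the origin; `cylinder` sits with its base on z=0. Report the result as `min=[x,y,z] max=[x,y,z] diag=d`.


A = translate([-13.1, -9, 5.8]) cube([4.9, 14.8, 15.2]) → bbox [-13.1,-9,5.8] .. [-8.2,5.8,21]
B = cylinder(h=9.4, r=6.8) → bbox [-6.8,-6.8,0] .. [6.8,6.8,9.4]
lo = A.lo+B.lo = [-13.1-6.8, -9-6.8, 5.8+0] = [-19.900,-15.800,5.800]
hi = A.hi+B.hi = [-8.2+6.8, 5.8+6.8, 21+9.4] = [-1.400,12.600,30.400]
diag = √(18.5²+28.4²+24.6²) = √1753.97 = 41.880

min=[-19.900,-15.800,5.800] max=[-1.400,12.600,30.400] diag=41.880


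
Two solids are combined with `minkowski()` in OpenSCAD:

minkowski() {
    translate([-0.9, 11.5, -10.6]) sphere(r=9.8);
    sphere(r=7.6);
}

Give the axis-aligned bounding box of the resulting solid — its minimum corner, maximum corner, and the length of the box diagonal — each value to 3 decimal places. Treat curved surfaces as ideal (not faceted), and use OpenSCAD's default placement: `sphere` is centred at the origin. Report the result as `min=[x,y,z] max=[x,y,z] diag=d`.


min=[-18.300,-5.900,-28.000] max=[16.500,28.900,6.800] diag=60.275

A = translate([-0.9, 11.5, -10.6]) sphere(r=9.8) → bbox [-10.7,1.7,-20.4] .. [8.9,21.3,-0.8]
B = sphere(r=7.6) → bbox [-7.6,-7.6,-7.6] .. [7.6,7.6,7.6]
lo = A.lo+B.lo = [-10.7-7.6, 1.7-7.6, -20.4-7.6] = [-18.300,-5.900,-28.000]
hi = A.hi+B.hi = [8.9+7.6, 21.3+7.6, -0.8+7.6] = [16.500,28.900,6.800]
diag = √(34.8²+34.8²+34.8²) = √3633.12 = 60.275


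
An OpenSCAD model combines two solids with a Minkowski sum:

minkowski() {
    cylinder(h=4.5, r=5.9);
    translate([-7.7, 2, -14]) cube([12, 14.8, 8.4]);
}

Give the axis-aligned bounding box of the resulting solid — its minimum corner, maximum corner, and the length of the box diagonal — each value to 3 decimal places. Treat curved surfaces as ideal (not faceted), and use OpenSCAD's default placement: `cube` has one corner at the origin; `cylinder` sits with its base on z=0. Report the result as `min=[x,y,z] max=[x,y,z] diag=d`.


A = translate([-7.7, 2, -14]) cube([12, 14.8, 8.4]) → bbox [-7.7,2,-14] .. [4.3,16.8,-5.6]
B = cylinder(h=4.5, r=5.9) → bbox [-5.9,-5.9,0] .. [5.9,5.9,4.5]
lo = A.lo+B.lo = [-7.7-5.9, 2-5.9, -14+0] = [-13.600,-3.900,-14.000]
hi = A.hi+B.hi = [4.3+5.9, 16.8+5.9, -5.6+4.5] = [10.200,22.700,-1.100]
diag = √(23.8²+26.6²+12.9²) = √1440.41 = 37.953

min=[-13.600,-3.900,-14.000] max=[10.200,22.700,-1.100] diag=37.953
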